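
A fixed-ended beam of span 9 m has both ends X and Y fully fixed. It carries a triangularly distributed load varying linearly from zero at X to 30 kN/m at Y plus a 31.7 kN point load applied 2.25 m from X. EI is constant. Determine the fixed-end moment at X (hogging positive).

Take the two fixed-end moments M_X, M_Y as redundants; the released structure is the simple span XY.
End rotations of the released simple span under the applied load (×1/EI):
  at X: triangular load, peak 30: 7w₀L³/(360EI) = 425.2/EI
  at Y: triangular load, peak 30: w₀L³/(45EI) = 486/EI
  at X: point load 31.7 at a = 2.25: Pab(L + b)/(6LEI) = 140.4/EI
  at Y: point load 31.7 at a = 2.25: Pab(L + a)/(6LEI) = 100.3/EI
  θ_X0 = 565.7/EI,  θ_Y0 = 586.3/EI
Flexibility coefficients: a unit moment at one end gives L/(3EI) there and L/(6EI) at the far end, so f₁₁ = f₂₂ = 3/EI and f₁₂ = f₂₁ = 1.5/EI.
Compatibility — zero rotation at each built-in end:
  3 M_X + 1.5 M_Y = 565.7
  1.5 M_X + 3 M_Y = 586.3
Solving the pair gives M_X = 121.1 kN·m and M_Y = 134.9 kN·m (hogging).

M_X = 121.1 kN·m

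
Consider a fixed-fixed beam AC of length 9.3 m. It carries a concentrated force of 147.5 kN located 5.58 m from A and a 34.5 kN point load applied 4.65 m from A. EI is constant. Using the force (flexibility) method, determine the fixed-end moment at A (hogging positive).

Release both end moments; the primary structure is a simply-supported span AC with redundants M_A and M_C.
On the primary (simply-supported) span, the end slopes from the loading are:
  at A: point load 147.5 at a = 5.58: Pab(L + b)/(6LEI) = 714.4/EI
  at C: point load 147.5 at a = 5.58: Pab(L + a)/(6LEI) = 816.5/EI
  at A: point load 34.5 at a = 4.65: Pab(L + b)/(6LEI) = 186.5/EI
  at C: point load 34.5 at a = 4.65: Pab(L + a)/(6LEI) = 186.5/EI
  θ_A0 = 900.9/EI,  θ_C0 = 1003/EI
Flexibility coefficients: a unit moment at one end gives L/(3EI) there and L/(6EI) at the far end, so f₁₁ = f₂₂ = 3.1/EI and f₁₂ = f₂₁ = 1.55/EI.
Compatibility — zero rotation at each built-in end:
  3.1 M_A + 1.55 M_C = 900.9
  1.55 M_A + 3.1 M_C = 1003
Solving the pair gives M_A = 171.8 kN·m and M_C = 237.6 kN·m (hogging).

M_A = 171.8 kN·m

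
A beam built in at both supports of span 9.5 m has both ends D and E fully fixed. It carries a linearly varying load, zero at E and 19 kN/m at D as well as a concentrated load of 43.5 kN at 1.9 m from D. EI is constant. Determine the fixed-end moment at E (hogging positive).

Take the two fixed-end moments M_D, M_E as redundants; the released structure is the simple span DE.
End rotations of the released simple span under the applied load (×1/EI):
  at D: triangular load, peak 19: w₀L³/(45EI) = 362/EI
  at E: triangular load, peak 19: 7w₀L³/(360EI) = 316.8/EI
  at D: point load 43.5 at a = 1.9: Pab(L + b)/(6LEI) = 188.4/EI
  at E: point load 43.5 at a = 1.9: Pab(L + a)/(6LEI) = 125.6/EI
  θ_D0 = 550.4/EI,  θ_E0 = 442.4/EI
Flexibility coefficients: a unit moment at one end gives L/(3EI) there and L/(6EI) at the far end, so f₁₁ = f₂₂ = 3.167/EI and f₁₂ = f₂₁ = 1.583/EI.
Compatibility — zero rotation at each built-in end:
  3.167 M_D + 1.583 M_E = 550.4
  1.583 M_D + 3.167 M_E = 442.4
Solving the pair gives M_D = 138.6 kN·m and M_E = 70.38 kN·m (hogging).

M_E = 70.38 kN·m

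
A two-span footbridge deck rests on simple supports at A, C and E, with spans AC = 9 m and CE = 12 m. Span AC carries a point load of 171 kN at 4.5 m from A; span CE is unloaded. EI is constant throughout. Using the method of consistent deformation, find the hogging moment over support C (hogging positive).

M_C = 123.7 kN·m

Insert a hinge at C; M_C is the redundant, and each span becomes simply supported.
Rotations at C on the released spans (each span's end-slope, ×1/EI):
  span AC: point load 171 at a = 4.5: Pab(L + a)/(6LEI) = 865.7/EI
  relative rotation θ_0 = (865.7 + 0)/EI = 865.7/EI
A unit hogging moment at C produces rotation L₁/(3EI) + L₂/(3EI) = 7/EI.
Compatibility: M_C·(L₁+L₂)/(3EI) = θ_0, giving M_C = 123.7 kN·m (hogging).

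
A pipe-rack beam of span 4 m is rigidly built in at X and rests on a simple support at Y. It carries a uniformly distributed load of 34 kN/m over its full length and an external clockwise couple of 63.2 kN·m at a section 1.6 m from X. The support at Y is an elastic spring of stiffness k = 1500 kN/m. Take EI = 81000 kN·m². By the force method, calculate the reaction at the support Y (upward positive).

R_Y = 18.74 kN

Release the roller at Y. Primary structure: cantilever fixed at X.
Free-end deflection of the primary structure under the applied loading (downward +):
  UDL 34: wL⁴/(8EI) = 1088/EI
  clockwise couple 63.2 at a = 1.6: M₀a(2L − a)/(2EI) = 323.6/EI
  δ_0 = 1412/EI
Tip deflection under a unit load at Y: L³/(3EI) = 21.33/EI.
With EI = 81000 kN·m²: δ_0 = 0.017427 m and δ_{YY} = 0.000263 m/kN.
Compatibility — the spring shortens by R_Y/k under the reaction it provides: δ_0 − R_Y·δ_{YY} = R_Y/k. With 1/k = 0.000667 m/kN, R_Y = δ_0 / (δ_{YY} + 1/k) = 0.017427 / (0.000263 + 0.000667) = 18.74 kN.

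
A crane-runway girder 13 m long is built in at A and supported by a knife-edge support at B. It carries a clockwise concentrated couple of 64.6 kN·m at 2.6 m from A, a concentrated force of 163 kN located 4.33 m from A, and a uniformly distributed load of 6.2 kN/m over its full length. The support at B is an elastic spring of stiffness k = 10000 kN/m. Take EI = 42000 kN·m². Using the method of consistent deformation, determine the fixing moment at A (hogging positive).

Release the roller at B. Primary structure: cantilever fixed at A.
Downward deflection at the released point B due to the loads:
  clockwise couple 64.6 at a = 2.6: M₀a(2L − a)/(2EI) = 1965/EI
  point load 163 at a = 4.33: Pa²(3L − a)/(6EI) = 17659/EI
  UDL 6.2: wL⁴/(8EI) = 22135/EI
  δ_0 = 41759/EI
Tip deflection under a unit load at B: L³/(3EI) = 732.3/EI.
With EI = 42000 kN·m²: δ_0 = 0.99426 m and δ_{BB} = 0.017437 m/kN.
Compatibility — the spring shortens by R_B/k under the reaction it provides: δ_0 − R_B·δ_{BB} = R_B/k. With 1/k = 0.0001 m/kN, R_B = δ_0 / (δ_{BB} + 1/k) = 0.99426 / (0.017437 + 0.0001) = 56.7 kN.
Moment equilibrium about A: M_A = Σ(load moments about A) − R_B·L = 1294 − 56.7×13 = 557.2 kN·m.

M_A = 557.2 kN·m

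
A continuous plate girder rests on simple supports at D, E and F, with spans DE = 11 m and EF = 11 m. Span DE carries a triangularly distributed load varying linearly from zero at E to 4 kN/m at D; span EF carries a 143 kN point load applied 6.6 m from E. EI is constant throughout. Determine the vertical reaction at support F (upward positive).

R_F = 72.5 kN

Release continuity at E by inserting a hinge; the redundant is the internal moment M_E. The primary structure is two simply-supported spans DE and EF.
End slopes at the hinge E, treating each span as simply supported:
  span DE: triangular load, peak 4: 7w₀L³/(360EI) = 103.5/EI
  span EF: point load 143 at a = 6.6: Pab(L + b)/(6LEI) = 969/EI
  relative rotation θ_0 = (103.5 + 969)/EI = 1072/EI
A unit hogging moment at E produces rotation L₁/(3EI) + L₂/(3EI) = 7.333/EI.
Slope continuity at E: θ_0 = M_E·7.333/EI, so M_E = 1072/7.333 = 146.2 kN·m (hogging).
Span EF, ΣM about F: R_E^{EF}·11 = 629.2 + 146.2, so R_E^{EF} = 70.5 kN and R_F = 143 − 70.5 = 72.5 kN.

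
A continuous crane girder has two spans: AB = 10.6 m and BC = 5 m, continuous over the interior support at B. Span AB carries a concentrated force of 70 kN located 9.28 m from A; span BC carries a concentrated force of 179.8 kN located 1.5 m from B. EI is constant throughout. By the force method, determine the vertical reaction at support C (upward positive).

R_C = 33.34 kN

Insert a hinge at B; M_B is the redundant, and each span becomes simply supported.
Discontinuity in slope at B on the released structure — sum the simple-span end rotations:
  span AB: point load 70 at a = 9.28: Pab(L + a)/(6LEI) = 268/EI
  span BC: point load 179.8 at a = 1.5: Pab(L + b)/(6LEI) = 267.5/EI
  relative rotation θ_0 = (268 + 267.5)/EI = 535.5/EI
A unit hogging moment at B produces rotation L₁/(3EI) + L₂/(3EI) = 5.2/EI.
Compatibility: M_B·(L₁+L₂)/(3EI) = θ_0, giving M_B = 103 kN·m (hogging).
Span BC, ΣM about C: R_B^{BC}·5 = 629.3 + 103, so R_B^{BC} = 146.5 kN and R_C = 179.8 − 146.5 = 33.34 kN.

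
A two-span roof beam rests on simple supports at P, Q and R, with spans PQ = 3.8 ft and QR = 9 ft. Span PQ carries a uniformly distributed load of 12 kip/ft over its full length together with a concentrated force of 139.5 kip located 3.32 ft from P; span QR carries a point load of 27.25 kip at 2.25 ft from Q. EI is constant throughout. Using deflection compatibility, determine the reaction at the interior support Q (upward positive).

Take M_Q as the redundant. Released structure: two simple spans PQ and QR with a hinge at Q.
Rotations at Q on the released spans (each span's end-slope, ×1/EI):
  span PQ: UDL 12: wL³/(24EI) = 27.44/EI
  span PQ: point load 139.5 at a = 3.32: Pab(L + a)/(6LEI) = 69.42/EI
  span QR: point load 27.25 at a = 2.25: Pab(L + b)/(6LEI) = 120.7/EI
  relative rotation θ_0 = (96.86 + 120.7)/EI = 217.6/EI
A unit hogging moment at Q produces rotation L₁/(3EI) + L₂/(3EI) = 4.267/EI.
Slope continuity at Q: θ_0 = M_Q·4.267/EI, so M_Q = 217.6/4.267 = 50.99 kip·ft (hogging).
Span PQ, ΣM about P with M_Q applied at Q: R_Q^{PQ}·3.8 = 549.8 + 50.99, so R_Q^{PQ} = 158.1 kip and R_P = 185.1 − 158.1 = 27 kip.
Span QR, ΣM about R: R_Q^{QR}·9 = 183.9 + 50.99, so R_Q^{QR} = 26.1 kip and R_R = 27.25 − 26.1 = 1.147 kip.
R_Q = 158.1 + 26.1 = 184.2 kip.

R_Q = 184.2 kip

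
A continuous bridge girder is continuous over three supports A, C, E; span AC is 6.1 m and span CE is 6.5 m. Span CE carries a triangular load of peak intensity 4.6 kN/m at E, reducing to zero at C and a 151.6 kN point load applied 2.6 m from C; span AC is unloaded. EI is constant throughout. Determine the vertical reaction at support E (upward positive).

Insert a hinge at C; M_C is the redundant, and each span becomes simply supported.
Rotations at C on the released spans (each span's end-slope, ×1/EI):
  span CE: triangular load, peak 4.6: 7w₀L³/(360EI) = 24.56/EI
  span CE: point load 151.6 at a = 2.6: Pab(L + b)/(6LEI) = 409.9/EI
  relative rotation θ_0 = (0 + 434.5)/EI = 434.5/EI
A unit hogging moment at C produces rotation L₁/(3EI) + L₂/(3EI) = 4.2/EI.
Slope continuity at C: θ_0 = M_C·4.2/EI, so M_C = 434.5/4.2 = 103.5 kN·m (hogging).
Span CE, ΣM about E: R_C^{CE}·6.5 = 623.6 + 103.5, so R_C^{CE} = 111.9 kN and R_E = 166.6 − 111.9 = 54.69 kN.

R_E = 54.69 kN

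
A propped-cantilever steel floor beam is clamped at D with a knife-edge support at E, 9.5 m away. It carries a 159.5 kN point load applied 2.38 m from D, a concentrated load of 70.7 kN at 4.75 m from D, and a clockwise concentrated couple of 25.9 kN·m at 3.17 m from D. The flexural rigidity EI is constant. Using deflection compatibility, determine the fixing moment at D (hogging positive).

Choose R_E as the redundant. The primary structure is the cantilever fixed at D.
Primary-structure tip deflection at E by superposition:
  point load 159.5 at a = 2.38: Pa²(3L − a)/(6EI) = 3933/EI
  point load 70.7 at a = 4.75: Pa²(3L − a)/(6EI) = 6314/EI
  clockwise couple 25.9 at a = 3.17: M₀a(2L − a)/(2EI) = 649.8/EI
  δ_0 = 10897/EI
Flexibility coefficient — unit upward force at E: δ_{EE} = L³/(3EI) = 285.8/EI.
The prop prevents deflection at E: R_E = δ_0/δ_{EE} = 10897/285.8 = 38.13 kN.
Moment equilibrium about D: M_D = Σ(load moments about D) − R_E·L = 741.3 − 38.13×9.5 = 379.1 kN·m.

M_D = 379.1 kN·m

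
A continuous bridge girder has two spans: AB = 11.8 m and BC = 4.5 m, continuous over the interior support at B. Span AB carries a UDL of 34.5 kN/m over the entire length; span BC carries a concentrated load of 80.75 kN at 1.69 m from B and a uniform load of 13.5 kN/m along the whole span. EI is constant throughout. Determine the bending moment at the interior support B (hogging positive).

Release continuity at B by inserting a hinge; the redundant is the internal moment M_B. The primary structure is two simply-supported spans AB and BC.
Discontinuity in slope at B on the released structure — sum the simple-span end rotations:
  span AB: UDL 34.5: wL³/(24EI) = 2362/EI
  span BC: point load 80.75 at a = 1.69: Pab(L + b)/(6LEI) = 103.8/EI
  span BC: UDL 13.5: wL³/(24EI) = 51.26/EI
  relative rotation θ_0 = (2362 + 155.1)/EI = 2517/EI
A unit hogging moment at B produces rotation L₁/(3EI) + L₂/(3EI) = 5.433/EI.
Compatibility: M_B·(L₁+L₂)/(3EI) = θ_0, giving M_B = 463.2 kN·m (hogging).

M_B = 463.2 kN·m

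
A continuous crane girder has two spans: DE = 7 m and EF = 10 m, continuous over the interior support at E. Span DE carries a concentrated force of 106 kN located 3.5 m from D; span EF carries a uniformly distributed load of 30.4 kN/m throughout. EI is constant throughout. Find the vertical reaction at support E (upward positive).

R_E = 273.2 kN

Release continuity at E by inserting a hinge; the redundant is the internal moment M_E. The primary structure is two simply-supported spans DE and EF.
Rotations at E on the released spans (each span's end-slope, ×1/EI):
  span DE: point load 106 at a = 3.5: Pab(L + a)/(6LEI) = 324.6/EI
  span EF: UDL 30.4: wL³/(24EI) = 1267/EI
  relative rotation θ_0 = (324.6 + 1267)/EI = 1591/EI
A unit hogging moment at E produces rotation L₁/(3EI) + L₂/(3EI) = 5.667/EI.
Compatibility: M_E·(L₁+L₂)/(3EI) = θ_0, giving M_E = 280.8 kN·m (hogging).
Span DE, ΣM about D with M_E applied at E: R_E^{DE}·7 = 371 + 280.8, so R_E^{DE} = 93.12 kN and R_D = 106 − 93.12 = 12.88 kN.
Span EF, ΣM about F: R_E^{EF}·10 = 1520 + 280.8, so R_E^{EF} = 180.1 kN and R_F = 304 − 180.1 = 123.9 kN.
R_E = 93.12 + 180.1 = 273.2 kN.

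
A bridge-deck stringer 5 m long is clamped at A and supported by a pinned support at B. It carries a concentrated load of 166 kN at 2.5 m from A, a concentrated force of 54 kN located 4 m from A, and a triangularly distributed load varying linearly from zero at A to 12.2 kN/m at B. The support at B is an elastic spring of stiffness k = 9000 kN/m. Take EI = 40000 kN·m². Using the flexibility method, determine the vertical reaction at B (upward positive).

Choose R_B as the redundant. The primary structure is the cantilever fixed at A.
Free-end deflection of the primary structure under the applied loading (downward +):
  point load 166 at a = 2.5: Pa²(3L − a)/(6EI) = 2161/EI
  point load 54 at a = 4: Pa²(3L − a)/(6EI) = 1584/EI
  triangular load, peak 12.2 at the free end: 11w₀L⁴/(120EI) = 699/EI
  δ_0 = 4444/EI
Flexibility coefficient — unit upward force at B: δ_{BB} = L³/(3EI) = 41.67/EI.
With EI = 40000 kN·m²: δ_0 = 0.11111 m and δ_{BB} = 0.001042 m/kN.
Compatibility — the spring shortens by R_B/k under the reaction it provides: δ_0 − R_B·δ_{BB} = R_B/k. With 1/k = 0.000111 m/kN, R_B = δ_0 / (δ_{BB} + 1/k) = 0.11111 / (0.001042 + 0.000111) = 96.38 kN.

R_B = 96.38 kN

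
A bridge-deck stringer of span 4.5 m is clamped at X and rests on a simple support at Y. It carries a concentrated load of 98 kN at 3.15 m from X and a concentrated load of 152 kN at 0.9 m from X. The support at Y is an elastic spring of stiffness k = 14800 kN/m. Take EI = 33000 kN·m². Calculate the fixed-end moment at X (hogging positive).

M_X = 178.3 kN·m

Remove the prop at Y; the released (primary) structure is a cantilever built in at X.
Primary-structure tip deflection at Y by superposition:
  point load 98 at a = 3.15: Pa²(3L − a)/(6EI) = 1677/EI
  point load 152 at a = 0.9: Pa²(3L − a)/(6EI) = 258.6/EI
  δ_0 = 1936/EI
Tip deflection under a unit load at Y: L³/(3EI) = 30.38/EI.
With EI = 33000 kN·m²: δ_0 = 0.058665 m and δ_{YY} = 0.00092 m/kN.
Compatibility — the spring shortens by R_Y/k under the reaction it provides: δ_0 − R_Y·δ_{YY} = R_Y/k. With 1/k = 0.000068 m/kN, R_Y = δ_0 / (δ_{YY} + 1/k) = 0.058665 / (0.00092 + 0.000068) = 59.38 kN.
Moment equilibrium about X: M_X = Σ(load moments about X) − R_Y·L = 445.5 − 59.38×4.5 = 178.3 kN·m.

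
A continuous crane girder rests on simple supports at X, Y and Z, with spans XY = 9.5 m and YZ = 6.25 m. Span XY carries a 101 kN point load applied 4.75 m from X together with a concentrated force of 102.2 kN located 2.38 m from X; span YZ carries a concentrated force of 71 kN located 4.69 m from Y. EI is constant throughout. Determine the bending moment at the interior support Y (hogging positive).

M_Y = 197.9 kN·m

Take M_Y as the redundant. Released structure: two simple spans XY and YZ with a hinge at Y.
Discontinuity in slope at Y on the released structure — sum the simple-span end rotations:
  span XY: point load 101 at a = 4.75: Pab(L + a)/(6LEI) = 569.7/EI
  span XY: point load 102.2 at a = 2.38: Pab(L + a)/(6LEI) = 361/EI
  span YZ: point load 71 at a = 4.69: Pab(L + b)/(6LEI) = 108.2/EI
  relative rotation θ_0 = (930.7 + 108.2)/EI = 1039/EI
A unit hogging moment at Y produces rotation L₁/(3EI) + L₂/(3EI) = 5.25/EI.
Compatibility: M_Y·(L₁+L₂)/(3EI) = θ_0, giving M_Y = 197.9 kN·m (hogging).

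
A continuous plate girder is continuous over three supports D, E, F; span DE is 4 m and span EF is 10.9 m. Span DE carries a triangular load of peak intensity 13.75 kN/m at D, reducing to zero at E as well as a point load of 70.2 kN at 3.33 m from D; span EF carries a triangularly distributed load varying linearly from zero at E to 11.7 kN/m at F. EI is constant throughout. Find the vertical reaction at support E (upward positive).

Take M_E as the redundant. Released structure: two simple spans DE and EF with a hinge at E.
Discontinuity in slope at E on the released structure — sum the simple-span end rotations:
  span DE: triangular load, peak 13.75: 7w₀L³/(360EI) = 17.11/EI
  span DE: point load 70.2 at a = 3.33: Pab(L + a)/(6LEI) = 47.84/EI
  span EF: triangular load, peak 11.7: 7w₀L³/(360EI) = 294.6/EI
  relative rotation θ_0 = (64.95 + 294.6)/EI = 359.6/EI
A unit hogging moment at E produces rotation L₁/(3EI) + L₂/(3EI) = 4.967/EI.
Compatibility: M_E·(L₁+L₂)/(3EI) = θ_0, giving M_E = 72.4 kN·m (hogging).
Span DE, ΣM about D with M_E applied at E: R_E^{DE}·4 = 270.4 + 72.4, so R_E^{DE} = 85.71 kN and R_D = 97.7 − 85.71 = 11.99 kN.
Span EF, ΣM about F: R_E^{EF}·10.9 = 231.7 + 72.4, so R_E^{EF} = 27.9 kN and R_F = 63.77 − 27.9 = 35.87 kN.
R_E = 85.71 + 27.9 = 113.6 kN.

R_E = 113.6 kN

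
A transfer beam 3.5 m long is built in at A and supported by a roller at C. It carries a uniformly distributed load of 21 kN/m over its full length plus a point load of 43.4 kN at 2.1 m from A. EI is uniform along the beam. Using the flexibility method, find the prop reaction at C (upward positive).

R_C = 46.31 kN

Take the reaction at C as the redundant and release it; the primary structure is a cantilever fixed at A.
Deflection at C on the released cantilever, summing each load's contribution:
  UDL 21: wL⁴/(8EI) = 393.9/EI
  point load 43.4 at a = 2.1: Pa²(3L − a)/(6EI) = 268/EI
  δ_0 = 661.9/EI
Flexibility coefficient — unit upward force at C: δ_{CC} = L³/(3EI) = 14.29/EI.
The prop prevents deflection at C: R_C = δ_0/δ_{CC} = 661.9/14.29 = 46.31 kN.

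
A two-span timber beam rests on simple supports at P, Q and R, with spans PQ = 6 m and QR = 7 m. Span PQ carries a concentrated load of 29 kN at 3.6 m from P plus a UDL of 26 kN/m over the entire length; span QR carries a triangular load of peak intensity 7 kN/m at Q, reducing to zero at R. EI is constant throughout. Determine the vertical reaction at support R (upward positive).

Insert a hinge at Q; M_Q is the redundant, and each span becomes simply supported.
End slopes at the hinge Q, treating each span as simply supported:
  span PQ: point load 29 at a = 3.6: Pab(L + a)/(6LEI) = 66.82/EI
  span PQ: UDL 26: wL³/(24EI) = 234/EI
  span QR: triangular load, peak 7: w₀L³/(45EI) = 53.36/EI
  relative rotation θ_0 = (300.8 + 53.36)/EI = 354.2/EI
A unit hogging moment at Q produces rotation L₁/(3EI) + L₂/(3EI) = 4.333/EI.
Slope continuity at Q: θ_0 = M_Q·4.333/EI, so M_Q = 354.2/4.333 = 81.73 kN·m (hogging).
Span QR, ΣM about R: R_Q^{QR}·7 = 114.3 + 81.73, so R_Q^{QR} = 28.01 kN and R_R = 24.5 − 28.01 = -3.509 kN.

R_R = -3.509 kN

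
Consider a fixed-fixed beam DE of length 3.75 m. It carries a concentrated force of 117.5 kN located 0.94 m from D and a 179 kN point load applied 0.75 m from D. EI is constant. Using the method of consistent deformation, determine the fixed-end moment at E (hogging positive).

M_E = 42.23 kN·m

Take the two fixed-end moments M_D, M_E as redundants; the released structure is the simple span DE.
On the primary (simply-supported) span, the end slopes from the loading are:
  at D: point load 117.5 at a = 0.94: Pab(L + b)/(6LEI) = 90.49/EI
  at E: point load 117.5 at a = 0.94: Pab(L + a)/(6LEI) = 64.69/EI
  at D: point load 179 at a = 0.75: Pab(L + b)/(6LEI) = 120.8/EI
  at E: point load 179 at a = 0.75: Pab(L + a)/(6LEI) = 80.55/EI
  θ_D0 = 211.3/EI,  θ_E0 = 145.2/EI
Flexibility coefficients: a unit moment at one end gives L/(3EI) there and L/(6EI) at the far end, so f₁₁ = f₂₂ = 1.25/EI and f₁₂ = f₂₁ = 0.625/EI.
Compatibility — zero rotation at each built-in end:
  1.25 M_D + 0.625 M_E = 211.3
  0.625 M_D + 1.25 M_E = 145.2
Solving the pair gives M_D = 147.9 kN·m and M_E = 42.23 kN·m (hogging).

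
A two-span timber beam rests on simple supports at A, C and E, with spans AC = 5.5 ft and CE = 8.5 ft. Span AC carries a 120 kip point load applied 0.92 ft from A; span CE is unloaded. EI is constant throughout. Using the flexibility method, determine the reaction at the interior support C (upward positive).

R_C = 26.39 kip

Insert a hinge at C; M_C is the redundant, and each span becomes simply supported.
Rotations at C on the released spans (each span's end-slope, ×1/EI):
  span AC: point load 120 at a = 0.92: Pab(L + a)/(6LEI) = 98.37/EI
  relative rotation θ_0 = (98.37 + 0)/EI = 98.37/EI
A unit hogging moment at C produces rotation L₁/(3EI) + L₂/(3EI) = 4.667/EI.
Compatibility: M_C·(L₁+L₂)/(3EI) = θ_0, giving M_C = 21.08 kip·ft (hogging).
Span AC, ΣM about A with M_C applied at C: R_C^{AC}·5.5 = 110.4 + 21.08, so R_C^{AC} = 23.91 kip and R_A = 120 − 23.91 = 96.09 kip.
Span CE, ΣM about E: R_C^{CE}·8.5 = 0 + 21.08, so R_C^{CE} = 2.48 kip and R_E = 0 − 2.48 = -2.48 kip.
R_C = 23.91 + 2.48 = 26.39 kip.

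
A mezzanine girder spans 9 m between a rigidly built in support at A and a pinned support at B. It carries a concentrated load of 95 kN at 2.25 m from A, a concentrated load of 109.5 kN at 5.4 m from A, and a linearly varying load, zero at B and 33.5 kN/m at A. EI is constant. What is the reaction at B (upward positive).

Choose R_B as the redundant. The primary structure is the cantilever fixed at A.
Free-end deflection of the primary structure under the applied loading (downward +):
  point load 95 at a = 2.25: Pa²(3L − a)/(6EI) = 1984/EI
  point load 109.5 at a = 5.4: Pa²(3L − a)/(6EI) = 11495/EI
  triangular load, peak 33.5 at the fixed end: w₀L⁴/(30EI) = 7326/EI
  δ_0 = 20805/EI
Tip deflection under a unit load at B: L³/(3EI) = 243/EI.
The prop prevents deflection at B: R_B = δ_0/δ_{BB} = 20805/243 = 85.62 kN.

R_B = 85.62 kN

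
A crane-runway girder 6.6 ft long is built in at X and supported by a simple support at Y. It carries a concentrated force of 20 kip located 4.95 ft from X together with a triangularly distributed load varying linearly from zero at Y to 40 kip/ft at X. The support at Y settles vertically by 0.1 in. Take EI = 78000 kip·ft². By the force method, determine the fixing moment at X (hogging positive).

M_X = 176.4 kip·ft

Release the roller at Y. Primary structure: cantilever fixed at X.
Deflection at Y on the released cantilever, summing each load's contribution:
  point load 20 at a = 4.95: Pa²(3L − a)/(6EI) = 1213/EI
  triangular load, peak 40 at the fixed end: w₀L⁴/(30EI) = 2530/EI
  δ_0 = 3743/EI
Tip deflection under a unit load at Y: L³/(3EI) = 95.83/EI.
With EI = 78000 kip·ft²: δ_0 = 0.047985 ft and δ_{YY} = 0.001229 ft/kip.
Compatibility — the beam at Y must follow the support down by 0.008333 ft: δ_0 − R_Y·δ_{YY} = 0.008333, so R_Y = (0.047985 − 0.008333)/0.001229 = 32.27 kip.
Moment equilibrium about X: M_X = Σ(load moments about X) − R_Y·L = 389.4 − 32.27×6.6 = 176.4 kip·ft.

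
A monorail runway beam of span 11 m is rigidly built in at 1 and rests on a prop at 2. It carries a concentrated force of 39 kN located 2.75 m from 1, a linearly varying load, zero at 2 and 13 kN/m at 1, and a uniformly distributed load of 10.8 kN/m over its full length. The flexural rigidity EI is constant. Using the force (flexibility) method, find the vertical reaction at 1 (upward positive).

Choose R_2 as the redundant. The primary structure is the cantilever fixed at 1.
Primary-structure tip deflection at 2 by superposition:
  point load 39 at a = 2.75: Pa²(3L − a)/(6EI) = 1487/EI
  triangular load, peak 13 at the fixed end: w₀L⁴/(30EI) = 6344/EI
  UDL 10.8: wL⁴/(8EI) = 19765/EI
  δ_0 = 27597/EI
Flexibility coefficient — unit upward force at 2: δ_{22} = L³/(3EI) = 443.7/EI.
The prop prevents deflection at 2: R_2 = δ_0/δ_{22} = 27597/443.7 = 62.2 kN.
Vertical equilibrium: R_1 = ΣP − R_2 = 229.3 − 62.2 = 167.1 kN.

R_1 = 167.1 kN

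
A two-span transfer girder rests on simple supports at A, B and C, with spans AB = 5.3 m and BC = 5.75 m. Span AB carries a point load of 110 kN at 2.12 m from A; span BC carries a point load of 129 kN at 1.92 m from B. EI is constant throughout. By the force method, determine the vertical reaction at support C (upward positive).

R_C = 22.47 kN

Insert a hinge at B; M_B is the redundant, and each span becomes simply supported.
End slopes at the hinge B, treating each span as simply supported:
  span AB: point load 110 at a = 2.12: Pab(L + a)/(6LEI) = 173/EI
  span BC: point load 129 at a = 1.92: Pab(L + b)/(6LEI) = 263.4/EI
  relative rotation θ_0 = (173 + 263.4)/EI = 436.4/EI
A unit hogging moment at B produces rotation L₁/(3EI) + L₂/(3EI) = 3.683/EI.
Compatibility: M_B·(L₁+L₂)/(3EI) = θ_0, giving M_B = 118.5 kN·m (hogging).
Span BC, ΣM about C: R_B^{BC}·5.75 = 494.1 + 118.5, so R_B^{BC} = 106.5 kN and R_C = 129 − 106.5 = 22.47 kN.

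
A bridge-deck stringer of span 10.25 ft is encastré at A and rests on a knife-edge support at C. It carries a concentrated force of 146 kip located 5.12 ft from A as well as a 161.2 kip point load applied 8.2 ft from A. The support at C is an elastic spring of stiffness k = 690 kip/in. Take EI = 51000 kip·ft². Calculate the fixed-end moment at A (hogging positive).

Take the reaction at C as the redundant and release it; the primary structure is a cantilever fixed at A.
Free-end deflection of the primary structure under the applied loading (downward +):
  point load 146 at a = 5.12: Pa²(3L − a)/(6EI) = 16349/EI
  point load 161.2 at a = 8.2: Pa²(3L − a)/(6EI) = 40737/EI
  δ_0 = 57086/EI
Tip deflection under a unit load at C: L³/(3EI) = 359/EI.
With EI = 51000 kip·ft²: δ_0 = 1.1193 ft and δ_{CC} = 0.007039 ft/kip.
Compatibility — the spring shortens by R_C/k under the reaction it provides: δ_0 − R_C·δ_{CC} = R_C/k. With 1/k = 1/(690×12) ft/kip = 0.000121 ft/kip, R_C = δ_0 / (δ_{CC} + 1/k) = 1.1193 / (0.007039 + 0.000121) = 156.3 kip.
Moment equilibrium about A: M_A = Σ(load moments about A) − R_C·L = 2069 − 156.3×10.25 = 466.8 kip·ft.

M_A = 466.8 kip·ft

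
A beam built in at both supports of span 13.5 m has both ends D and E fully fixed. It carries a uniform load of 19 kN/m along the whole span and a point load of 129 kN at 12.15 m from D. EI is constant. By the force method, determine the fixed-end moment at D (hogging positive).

Release both end moments; the primary structure is a simply-supported span DE with redundants M_D and M_E.
End rotations of the released simple span under the applied load (×1/EI):
  at D: UDL 19: wL³/(24EI) = 1948/EI
  at E: UDL 19: wL³/(24EI) = 1948/EI
  at D: point load 129 at a = 12.15: Pab(L + b)/(6LEI) = 387.9/EI
  at E: point load 129 at a = 12.15: Pab(L + a)/(6LEI) = 670/EI
  θ_D0 = 2336/EI,  θ_E0 = 2618/EI
Flexibility coefficients: a unit moment at one end gives L/(3EI) there and L/(6EI) at the far end, so f₁₁ = f₂₂ = 4.5/EI and f₁₂ = f₂₁ = 2.25/EI.
Compatibility — zero rotation at each built-in end:
  4.5 M_D + 2.25 M_E = 2336
  2.25 M_D + 4.5 M_E = 2618
Solving the pair gives M_D = 304.2 kN·m and M_E = 429.6 kN·m (hogging).

M_D = 304.2 kN·m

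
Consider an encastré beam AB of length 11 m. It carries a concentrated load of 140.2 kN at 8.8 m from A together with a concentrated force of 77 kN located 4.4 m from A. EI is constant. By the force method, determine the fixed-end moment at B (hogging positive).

Release both end moments; the primary structure is a simply-supported span AB with redundants M_A and M_B.
On the primary (simply-supported) span, the end slopes from the loading are:
  at A: point load 140.2 at a = 8.8: Pab(L + b)/(6LEI) = 542.9/EI
  at B: point load 140.2 at a = 8.8: Pab(L + a)/(6LEI) = 814.3/EI
  at A: point load 77 at a = 4.4: Pab(L + b)/(6LEI) = 596.3/EI
  at B: point load 77 at a = 4.4: Pab(L + a)/(6LEI) = 521.8/EI
  θ_A0 = 1139/EI,  θ_B0 = 1336/EI
Flexibility coefficients: a unit moment at one end gives L/(3EI) there and L/(6EI) at the far end, so f₁₁ = f₂₂ = 3.667/EI and f₁₂ = f₂₁ = 1.833/EI.
Compatibility — zero rotation at each built-in end:
  3.667 M_A + 1.833 M_B = 1139
  1.833 M_A + 3.667 M_B = 1336
Solving the pair gives M_A = 171.3 kN·m and M_B = 278.7 kN·m (hogging).

M_B = 278.7 kN·m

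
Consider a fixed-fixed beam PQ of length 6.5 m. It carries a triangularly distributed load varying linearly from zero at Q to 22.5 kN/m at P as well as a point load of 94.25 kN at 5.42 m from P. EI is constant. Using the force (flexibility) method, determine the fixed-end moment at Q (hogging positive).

M_Q = 102.5 kN·m

Take the two fixed-end moments M_P, M_Q as redundants; the released structure is the simple span PQ.
End rotations of the released simple span under the applied load (×1/EI):
  at P: triangular load, peak 22.5: w₀L³/(45EI) = 137.3/EI
  at Q: triangular load, peak 22.5: 7w₀L³/(360EI) = 120.1/EI
  at P: point load 94.25 at a = 5.42: Pab(L + b)/(6LEI) = 107.2/EI
  at Q: point load 94.25 at a = 5.42: Pab(L + a)/(6LEI) = 168.6/EI
  θ_P0 = 244.5/EI,  θ_Q0 = 288.8/EI
Flexibility coefficients: a unit moment at one end gives L/(3EI) there and L/(6EI) at the far end, so f₁₁ = f₂₂ = 2.167/EI and f₁₂ = f₂₁ = 1.083/EI.
Compatibility — zero rotation at each built-in end:
  2.167 M_P + 1.083 M_Q = 244.5
  1.083 M_P + 2.167 M_Q = 288.8
Solving the pair gives M_P = 61.63 kN·m and M_Q = 102.5 kN·m (hogging).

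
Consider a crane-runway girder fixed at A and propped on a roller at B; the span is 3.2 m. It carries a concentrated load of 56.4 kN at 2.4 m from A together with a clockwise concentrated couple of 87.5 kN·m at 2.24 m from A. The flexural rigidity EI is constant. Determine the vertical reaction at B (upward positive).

Remove the prop at B; the released (primary) structure is a cantilever built in at A.
Downward deflection at the released point B due to the loads:
  point load 56.4 at a = 2.4: Pa²(3L − a)/(6EI) = 389.8/EI
  clockwise couple 87.5 at a = 2.24: M₀a(2L − a)/(2EI) = 407.7/EI
  δ_0 = 797.5/EI
Tip deflection under a unit load at B: L³/(3EI) = 10.92/EI.
The prop prevents deflection at B: R_B = δ_0/δ_{BB} = 797.5/10.92 = 73.01 kN.

R_B = 73.01 kN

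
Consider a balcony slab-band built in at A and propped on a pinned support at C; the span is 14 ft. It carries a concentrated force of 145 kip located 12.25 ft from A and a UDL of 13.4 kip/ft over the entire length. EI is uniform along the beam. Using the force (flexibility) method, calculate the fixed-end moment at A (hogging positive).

M_A = 453.2 kip·ft

Choose R_C as the redundant. The primary structure is the cantilever fixed at A.
Deflection at C on the released cantilever, summing each load's contribution:
  point load 145 at a = 12.25: Pa²(3L − a)/(6EI) = 107889/EI
  UDL 13.4: wL⁴/(8EI) = 64347/EI
  δ_0 = 172235/EI
Flexibility coefficient — unit upward force at C: δ_{CC} = L³/(3EI) = 914.7/EI.
The prop prevents deflection at C: R_C = δ_0/δ_{CC} = 172235/914.7 = 188.3 kip.
Moment equilibrium about A: M_A = Σ(load moments about A) − R_C·L = 3089 − 188.3×14 = 453.2 kip·ft.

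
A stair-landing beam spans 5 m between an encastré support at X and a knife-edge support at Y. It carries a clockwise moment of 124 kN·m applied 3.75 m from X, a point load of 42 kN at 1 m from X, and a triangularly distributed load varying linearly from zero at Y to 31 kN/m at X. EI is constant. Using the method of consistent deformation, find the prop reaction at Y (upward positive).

Choose R_Y as the redundant. The primary structure is the cantilever fixed at X.
Free-end deflection of the primary structure under the applied loading (downward +):
  clockwise couple 124 at a = 3.75: M₀a(2L − a)/(2EI) = 1453/EI
  point load 42 at a = 1: Pa²(3L − a)/(6EI) = 98/EI
  triangular load, peak 31 at the fixed end: w₀L⁴/(30EI) = 645.8/EI
  δ_0 = 2197/EI
Flexibility coefficient — unit upward force at Y: δ_{YY} = L³/(3EI) = 41.67/EI.
The prop prevents deflection at Y: R_Y = δ_0/δ_{YY} = 2197/41.67 = 52.73 kN.

R_Y = 52.73 kN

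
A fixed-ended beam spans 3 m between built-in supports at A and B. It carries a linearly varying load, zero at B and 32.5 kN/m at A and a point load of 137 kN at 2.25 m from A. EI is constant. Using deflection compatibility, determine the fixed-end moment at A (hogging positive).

Take the two fixed-end moments M_A, M_B as redundants; the released structure is the simple span AB.
Simple-span end rotations at A and B under the given loads:
  at A: triangular load, peak 32.5: w₀L³/(45EI) = 19.5/EI
  at B: triangular load, peak 32.5: 7w₀L³/(360EI) = 17.06/EI
  at A: point load 137 at a = 2.25: Pab(L + b)/(6LEI) = 48.16/EI
  at B: point load 137 at a = 2.25: Pab(L + a)/(6LEI) = 67.43/EI
  θ_A0 = 67.66/EI,  θ_B0 = 84.49/EI
Flexibility coefficients: a unit moment at one end gives L/(3EI) there and L/(6EI) at the far end, so f₁₁ = f₂₂ = 1/EI and f₁₂ = f₂₁ = 0.5/EI.
Compatibility — zero rotation at each built-in end:
  1 M_A + 0.5 M_B = 67.66
  0.5 M_A + 1 M_B = 84.49
Solving the pair gives M_A = 33.89 kN·m and M_B = 67.55 kN·m (hogging).

M_A = 33.89 kN·m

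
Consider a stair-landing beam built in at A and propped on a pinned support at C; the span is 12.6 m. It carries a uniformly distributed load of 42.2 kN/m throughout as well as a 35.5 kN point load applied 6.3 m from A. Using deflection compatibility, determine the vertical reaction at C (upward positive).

Remove the prop at C; the released (primary) structure is a cantilever built in at A.
Deflection at C on the released cantilever, summing each load's contribution:
  UDL 42.2: wL⁴/(8EI) = 132955/EI
  point load 35.5 at a = 6.3: Pa²(3L − a)/(6EI) = 7397/EI
  δ_0 = 140352/EI
Flexibility coefficient — unit upward force at C: δ_{CC} = L³/(3EI) = 666.8/EI.
Compatibility at C: δ_0 − R_C·δ_{CC} = 0, so R_C = 140352/666.8 = 210.5 kN.

R_C = 210.5 kN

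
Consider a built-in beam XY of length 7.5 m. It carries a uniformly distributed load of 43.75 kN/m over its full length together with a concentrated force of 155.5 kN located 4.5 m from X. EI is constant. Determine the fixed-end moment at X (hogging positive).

Take the two fixed-end moments M_X, M_Y as redundants; the released structure is the simple span XY.
On the primary (simply-supported) span, the end slopes from the loading are:
  at X: UDL 43.75: wL³/(24EI) = 769/EI
  at Y: UDL 43.75: wL³/(24EI) = 769/EI
  at X: point load 155.5 at a = 4.5: Pab(L + b)/(6LEI) = 489.8/EI
  at Y: point load 155.5 at a = 4.5: Pab(L + a)/(6LEI) = 559.8/EI
  θ_X0 = 1259/EI,  θ_Y0 = 1329/EI
Flexibility coefficients: a unit moment at one end gives L/(3EI) there and L/(6EI) at the far end, so f₁₁ = f₂₂ = 2.5/EI and f₁₂ = f₂₁ = 1.25/EI.
Compatibility — zero rotation at each built-in end:
  2.5 M_X + 1.25 M_Y = 1259
  1.25 M_X + 2.5 M_Y = 1329
Solving the pair gives M_X = 317 kN·m and M_Y = 373 kN·m (hogging).

M_X = 317 kN·m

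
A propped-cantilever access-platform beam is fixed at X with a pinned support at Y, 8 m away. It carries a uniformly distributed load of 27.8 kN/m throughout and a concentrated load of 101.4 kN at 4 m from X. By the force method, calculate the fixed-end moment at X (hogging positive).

M_X = 374.5 kN·m

Choose R_Y as the redundant. The primary structure is the cantilever fixed at X.
Downward deflection at the released point Y due to the loads:
  UDL 27.8: wL⁴/(8EI) = 14234/EI
  point load 101.4 at a = 4: Pa²(3L − a)/(6EI) = 5408/EI
  δ_0 = 19642/EI
Flexibility coefficient — unit upward force at Y: δ_{YY} = L³/(3EI) = 170.7/EI.
The prop prevents deflection at Y: R_Y = δ_0/δ_{YY} = 19642/170.7 = 115.1 kN.
Moment equilibrium about X: M_X = Σ(load moments about X) − R_Y·L = 1295 − 115.1×8 = 374.5 kN·m.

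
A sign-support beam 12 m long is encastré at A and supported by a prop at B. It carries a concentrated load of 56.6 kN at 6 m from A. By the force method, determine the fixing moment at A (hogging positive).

Release the roller at B. Primary structure: cantilever fixed at A.
Deflection at B on the released cantilever, summing each load's contribution:
  point load 56.6 at a = 6: Pa²(3L − a)/(6EI) = 10188/EI
Tip deflection under a unit load at B: L³/(3EI) = 576/EI.
Compatibility at B: δ_0 − R_B·δ_{BB} = 0, so R_B = 10188/576 = 17.69 kN.
Moment equilibrium about A: M_A = Σ(load moments about A) − R_B·L = 339.6 − 17.69×12 = 127.3 kN·m.

M_A = 127.3 kN·m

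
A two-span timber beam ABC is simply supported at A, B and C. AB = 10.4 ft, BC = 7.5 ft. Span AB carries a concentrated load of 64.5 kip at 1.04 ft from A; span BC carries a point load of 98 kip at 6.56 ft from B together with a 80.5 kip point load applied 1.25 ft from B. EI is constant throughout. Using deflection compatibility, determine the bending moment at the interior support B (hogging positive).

Release continuity at B by inserting a hinge; the redundant is the internal moment M_B. The primary structure is two simply-supported spans AB and BC.
Rotations at B on the released spans (each span's end-slope, ×1/EI):
  span AB: point load 64.5 at a = 1.04: Pab(L + a)/(6LEI) = 115.1/EI
  span BC: point load 98 at a = 6.56: Pab(L + b)/(6LEI) = 113.3/EI
  span BC: point load 80.5 at a = 1.25: Pab(L + b)/(6LEI) = 192.2/EI
  relative rotation θ_0 = (115.1 + 305.5)/EI = 420.6/EI
A unit hogging moment at B produces rotation L₁/(3EI) + L₂/(3EI) = 5.967/EI.
Compatibility: M_B·(L₁+L₂)/(3EI) = θ_0, giving M_B = 70.49 kip·ft (hogging).

M_B = 70.49 kip·ft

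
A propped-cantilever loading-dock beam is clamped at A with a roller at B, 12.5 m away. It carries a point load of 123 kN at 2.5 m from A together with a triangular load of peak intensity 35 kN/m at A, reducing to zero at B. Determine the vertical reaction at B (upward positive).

R_B = 50.64 kN

Take the reaction at B as the redundant and release it; the primary structure is a cantilever fixed at A.
Deflection at B on the released cantilever, summing each load's contribution:
  point load 123 at a = 2.5: Pa²(3L − a)/(6EI) = 4484/EI
  triangular load, peak 35 at the fixed end: w₀L⁴/(30EI) = 28483/EI
  δ_0 = 32967/EI
Tip deflection under a unit load at B: L³/(3EI) = 651/EI.
The prop prevents deflection at B: R_B = δ_0/δ_{BB} = 32967/651 = 50.64 kN.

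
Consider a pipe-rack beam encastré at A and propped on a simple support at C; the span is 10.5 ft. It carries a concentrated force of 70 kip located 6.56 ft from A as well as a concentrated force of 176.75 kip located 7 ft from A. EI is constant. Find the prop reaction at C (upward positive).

R_C = 124.1 kip

Remove the prop at C; the released (primary) structure is a cantilever built in at A.
Primary-structure tip deflection at C by superposition:
  point load 70 at a = 6.56: Pa²(3L − a)/(6EI) = 12521/EI
  point load 176.75 at a = 7: Pa²(3L − a)/(6EI) = 35365/EI
  δ_0 = 47886/EI
Flexibility coefficient — unit upward force at C: δ_{CC} = L³/(3EI) = 385.9/EI.
Compatibility at C: δ_0 − R_C·δ_{CC} = 0, so R_C = 47886/385.9 = 124.1 kip.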